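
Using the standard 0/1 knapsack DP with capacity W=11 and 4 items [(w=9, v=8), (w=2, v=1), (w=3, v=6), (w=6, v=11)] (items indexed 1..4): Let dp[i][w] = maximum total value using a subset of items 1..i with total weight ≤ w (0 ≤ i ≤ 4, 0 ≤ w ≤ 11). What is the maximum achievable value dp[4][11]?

18

i\w   0   1   2   3   4   5   6   7   8   9  10  11
  0   0   0   0   0   0   0   0   0   0   0   0   0
  1   0   0   0   0   0   0   0   0   0   8   8   8
  2   0   0   1   1   1   1   1   1   1   8   8   9
  3   0   0   1   6   6   7   7   7   7   8   8   9
  4   0   0   1   6   6   7  11  11  12  17  17  18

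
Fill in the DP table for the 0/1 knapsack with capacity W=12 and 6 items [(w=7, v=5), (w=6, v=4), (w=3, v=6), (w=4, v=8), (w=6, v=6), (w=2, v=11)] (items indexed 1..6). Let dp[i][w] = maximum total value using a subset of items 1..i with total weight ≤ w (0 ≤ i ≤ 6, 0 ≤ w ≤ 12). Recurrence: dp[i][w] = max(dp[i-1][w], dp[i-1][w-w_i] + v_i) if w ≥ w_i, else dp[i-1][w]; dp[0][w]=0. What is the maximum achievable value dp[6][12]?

25

i\w   0   1   2   3   4   5   6   7   8   9  10  11  12
  0   0   0   0   0   0   0   0   0   0   0   0   0   0
  1   0   0   0   0   0   0   0   5   5   5   5   5   5
  2   0   0   0   0   0   0   4   5   5   5   5   5   5
  3   0   0   0   6   6   6   6   6   6  10  11  11  11
  4   0   0   0   6   8   8   8  14  14  14  14  14  14
  5   0   0   0   6   8   8   8  14  14  14  14  14  14
  6   0   0  11  11  11  17  19  19  19  25  25  25  25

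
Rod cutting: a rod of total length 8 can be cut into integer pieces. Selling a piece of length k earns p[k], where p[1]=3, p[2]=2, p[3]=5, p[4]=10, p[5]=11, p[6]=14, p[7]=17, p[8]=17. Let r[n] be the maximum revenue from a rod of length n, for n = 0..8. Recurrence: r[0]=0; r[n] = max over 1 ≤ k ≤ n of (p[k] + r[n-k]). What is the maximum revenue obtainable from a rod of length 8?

24

   n    0    1    2    3    4    5    6    7    8
r[n]    0    3    6    9   12   15   18   21   24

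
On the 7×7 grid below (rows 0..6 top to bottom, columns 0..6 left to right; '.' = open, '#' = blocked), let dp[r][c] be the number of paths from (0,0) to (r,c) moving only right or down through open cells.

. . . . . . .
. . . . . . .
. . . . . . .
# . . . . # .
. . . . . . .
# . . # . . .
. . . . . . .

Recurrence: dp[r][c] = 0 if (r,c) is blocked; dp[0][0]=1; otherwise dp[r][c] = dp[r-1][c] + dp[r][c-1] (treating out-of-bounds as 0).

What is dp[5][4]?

65

r\c   0   1   2   3   4   5   6
  0   1   1   1   1   1   1   1
  1   1   2   3   4   5   6   7
  2   1   3   6  10  15  21  28
  3   0   3   9  19  34   0  28
  4   0   3  12  31  65  65  93
  5   0   3  15   0  65 130 223
  6   0   3  18  18  83 213 436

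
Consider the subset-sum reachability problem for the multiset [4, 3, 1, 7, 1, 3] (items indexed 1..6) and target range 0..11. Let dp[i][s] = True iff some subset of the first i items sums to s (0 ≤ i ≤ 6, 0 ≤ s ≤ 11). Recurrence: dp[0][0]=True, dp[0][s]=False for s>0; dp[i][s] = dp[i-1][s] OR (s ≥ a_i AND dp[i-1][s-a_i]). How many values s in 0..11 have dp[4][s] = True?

i\s   0   1   2   3   4   5   6   7   8   9  10  11
  0   T   F   F   F   F   F   F   F   F   F   F   F
  1   T   F   F   F   T   F   F   F   F   F   F   F
  2   T   F   F   T   T   F   F   T   F   F   F   F
  3   T   T   F   T   T   T   F   T   T   F   F   F
  4   T   T   F   T   T   T   F   T   T   F   T   T
  5   T   T   T   T   T   T   T   T   T   T   T   T
  6   T   T   T   T   T   T   T   T   T   T   T   T

9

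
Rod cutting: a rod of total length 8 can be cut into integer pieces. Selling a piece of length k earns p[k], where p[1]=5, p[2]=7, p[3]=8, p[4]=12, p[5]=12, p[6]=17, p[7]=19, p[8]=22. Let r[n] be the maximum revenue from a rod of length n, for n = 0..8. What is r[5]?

   n    0    1    2    3    4    5    6    7    8
r[n]    0    5   10   15   20   25   30   35   40

25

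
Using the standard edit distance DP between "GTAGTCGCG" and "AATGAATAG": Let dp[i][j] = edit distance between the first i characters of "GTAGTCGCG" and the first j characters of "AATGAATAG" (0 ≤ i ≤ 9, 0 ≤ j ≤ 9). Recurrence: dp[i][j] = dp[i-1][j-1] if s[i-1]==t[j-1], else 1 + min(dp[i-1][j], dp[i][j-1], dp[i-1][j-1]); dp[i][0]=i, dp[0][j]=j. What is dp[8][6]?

   ''  A  A  T  G  A  A  T  A  G
''  0  1  2  3  4  5  6  7  8  9
 G  1  1  2  3  3  4  5  6  7  8
 T  2  2  2  2  3  4  5  5  6  7
 A  3  2  2  3  3  3  4  5  5  6
 G  4  3  3  3  3  4  4  5  6  5
 T  5  4  4  3  4  4  5  4  5  6
 C  6  5  5  4  4  5  5  5  5  6
 G  7  6  6  5  4  5  6  6  6  5
 C  8  7  7  6  5  5  6  7  7  6
 G  9  8  8  7  6  6  6  7  8  7

6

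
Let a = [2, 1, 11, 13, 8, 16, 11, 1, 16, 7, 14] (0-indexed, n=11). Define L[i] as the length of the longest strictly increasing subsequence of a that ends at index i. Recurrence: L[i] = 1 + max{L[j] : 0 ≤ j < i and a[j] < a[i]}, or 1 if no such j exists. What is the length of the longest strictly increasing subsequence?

4

   i    0    1    2    3    4    5    6    7    8    9   10
a[i]    2    1   11   13    8   16   11    1   16    7   14
L[i]    1    1    2    3    2    4    3    1    4    2    4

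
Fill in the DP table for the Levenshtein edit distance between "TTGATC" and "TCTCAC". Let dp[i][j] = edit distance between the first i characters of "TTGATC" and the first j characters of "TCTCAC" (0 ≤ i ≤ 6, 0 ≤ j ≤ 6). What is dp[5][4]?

   ''  T  C  T  C  A  C
''  0  1  2  3  4  5  6
 T  1  0  1  2  3  4  5
 T  2  1  1  1  2  3  4
 G  3  2  2  2  2  3  4
 A  4  3  3  3  3  2  3
 T  5  4  4  3  4  3  3
 C  6  5  4  4  3  4  3

4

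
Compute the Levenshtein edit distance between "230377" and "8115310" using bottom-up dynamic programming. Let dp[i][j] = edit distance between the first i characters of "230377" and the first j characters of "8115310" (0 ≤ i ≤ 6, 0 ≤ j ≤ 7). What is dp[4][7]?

6

   ''  8  1  1  5  3  1  0
''  0  1  2  3  4  5  6  7
 2  1  1  2  3  4  5  6  7
 3  2  2  2  3  4  4  5  6
 0  3  3  3  3  4  5  5  5
 3  4  4  4  4  4  4  5  6
 7  5  5  5  5  5  5  5  6
 7  6  6  6  6  6  6  6  6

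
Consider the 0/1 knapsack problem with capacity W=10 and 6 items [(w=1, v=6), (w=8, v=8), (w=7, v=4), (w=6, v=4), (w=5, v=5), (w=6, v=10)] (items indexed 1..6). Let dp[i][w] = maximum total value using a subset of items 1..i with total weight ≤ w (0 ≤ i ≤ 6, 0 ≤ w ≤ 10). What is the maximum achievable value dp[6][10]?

i\w   0   1   2   3   4   5   6   7   8   9  10
  0   0   0   0   0   0   0   0   0   0   0   0
  1   0   6   6   6   6   6   6   6   6   6   6
  2   0   6   6   6   6   6   6   6   8  14  14
  3   0   6   6   6   6   6   6   6  10  14  14
  4   0   6   6   6   6   6   6  10  10  14  14
  5   0   6   6   6   6   6  11  11  11  14  14
  6   0   6   6   6   6   6  11  16  16  16  16

16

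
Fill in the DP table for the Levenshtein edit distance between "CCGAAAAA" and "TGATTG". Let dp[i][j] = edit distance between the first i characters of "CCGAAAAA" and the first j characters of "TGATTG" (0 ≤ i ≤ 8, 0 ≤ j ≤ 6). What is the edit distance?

6

   ''  T  G  A  T  T  G
''  0  1  2  3  4  5  6
 C  1  1  2  3  4  5  6
 C  2  2  2  3  4  5  6
 G  3  3  2  3  4  5  5
 A  4  4  3  2  3  4  5
 A  5  5  4  3  3  4  5
 A  6  6  5  4  4  4  5
 A  7  7  6  5  5  5  5
 A  8  8  7  6  6  6  6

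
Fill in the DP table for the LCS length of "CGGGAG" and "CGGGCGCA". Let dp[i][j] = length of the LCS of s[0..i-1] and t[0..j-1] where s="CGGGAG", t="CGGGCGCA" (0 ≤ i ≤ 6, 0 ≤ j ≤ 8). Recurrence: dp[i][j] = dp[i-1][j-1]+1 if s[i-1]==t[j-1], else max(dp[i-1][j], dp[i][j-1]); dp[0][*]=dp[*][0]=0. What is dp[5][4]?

4

   ''  C  G  G  G  C  G  C  A
''  0  0  0  0  0  0  0  0  0
 C  0  1  1  1  1  1  1  1  1
 G  0  1  2  2  2  2  2  2  2
 G  0  1  2  3  3  3  3  3  3
 G  0  1  2  3  4  4  4  4  4
 A  0  1  2  3  4  4  4  4  5
 G  0  1  2  3  4  4  5  5  5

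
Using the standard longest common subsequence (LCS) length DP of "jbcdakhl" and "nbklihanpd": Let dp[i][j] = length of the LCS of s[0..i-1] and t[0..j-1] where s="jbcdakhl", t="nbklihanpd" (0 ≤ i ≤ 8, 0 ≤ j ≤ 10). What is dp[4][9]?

1

   ''  n  b  k  l  i  h  a  n  p  d
''  0  0  0  0  0  0  0  0  0  0  0
 j  0  0  0  0  0  0  0  0  0  0  0
 b  0  0  1  1  1  1  1  1  1  1  1
 c  0  0  1  1  1  1  1  1  1  1  1
 d  0  0  1  1  1  1  1  1  1  1  2
 a  0  0  1  1  1  1  1  2  2  2  2
 k  0  0  1  2  2  2  2  2  2  2  2
 h  0  0  1  2  2  2  3  3  3  3  3
 l  0  0  1  2  3  3  3  3  3  3  3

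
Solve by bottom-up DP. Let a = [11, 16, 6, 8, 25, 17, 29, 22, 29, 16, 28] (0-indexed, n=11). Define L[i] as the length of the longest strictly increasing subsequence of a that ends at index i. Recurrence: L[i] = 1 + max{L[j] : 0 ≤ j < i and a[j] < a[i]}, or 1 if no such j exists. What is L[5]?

   i    0    1    2    3    4    5    6    7    8    9   10
a[i]   11   16    6    8   25   17   29   22   29   16   28
L[i]    1    2    1    2    3    3    4    4    5    3    5

3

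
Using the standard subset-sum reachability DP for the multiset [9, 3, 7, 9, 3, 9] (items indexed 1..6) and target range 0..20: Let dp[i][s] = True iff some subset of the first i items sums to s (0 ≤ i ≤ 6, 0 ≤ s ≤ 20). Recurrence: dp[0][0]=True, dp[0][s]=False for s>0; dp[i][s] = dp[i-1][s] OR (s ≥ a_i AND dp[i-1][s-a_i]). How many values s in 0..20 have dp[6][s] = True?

12

i\s   0   1   2   3   4   5   6   7   8   9  10  11  12  13  14  15  16  17  18  19  20
  0   T   F   F   F   F   F   F   F   F   F   F   F   F   F   F   F   F   F   F   F   F
  1   T   F   F   F   F   F   F   F   F   T   F   F   F   F   F   F   F   F   F   F   F
  2   T   F   F   T   F   F   F   F   F   T   F   F   T   F   F   F   F   F   F   F   F
  3   T   F   F   T   F   F   F   T   F   T   T   F   T   F   F   F   T   F   F   T   F
  4   T   F   F   T   F   F   F   T   F   T   T   F   T   F   F   F   T   F   T   T   F
  5   T   F   F   T   F   F   T   T   F   T   T   F   T   T   F   T   T   F   T   T   F
  6   T   F   F   T   F   F   T   T   F   T   T   F   T   T   F   T   T   F   T   T   F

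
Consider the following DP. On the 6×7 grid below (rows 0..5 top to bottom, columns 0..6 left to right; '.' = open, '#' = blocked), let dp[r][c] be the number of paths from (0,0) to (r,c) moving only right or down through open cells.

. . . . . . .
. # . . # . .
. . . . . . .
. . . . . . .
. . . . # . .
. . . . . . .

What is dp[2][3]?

r\c   0   1   2   3   4   5   6
  0   1   1   1   1   1   1   1
  1   1   0   1   2   0   1   2
  2   1   1   2   4   4   5   7
  3   1   2   4   8  12  17  24
  4   1   3   7  15   0  17  41
  5   1   4  11  26  26  43  84

4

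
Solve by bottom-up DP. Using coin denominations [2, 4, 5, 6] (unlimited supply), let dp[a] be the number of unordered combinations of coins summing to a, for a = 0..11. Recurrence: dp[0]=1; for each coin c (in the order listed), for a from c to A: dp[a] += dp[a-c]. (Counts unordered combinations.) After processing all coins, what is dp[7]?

after  coin     0     1     2     3     4     5     6     7     8     9    10    11
          2     1     0     1     0     1     0     1     0     1     0     1     0
          4     1     0     1     0     2     0     2     0     3     0     3     0
          5     1     0     1     0     2     1     2     1     3     2     4     2
          6     1     0     1     0     2     1     3     1     4     2     6     3

1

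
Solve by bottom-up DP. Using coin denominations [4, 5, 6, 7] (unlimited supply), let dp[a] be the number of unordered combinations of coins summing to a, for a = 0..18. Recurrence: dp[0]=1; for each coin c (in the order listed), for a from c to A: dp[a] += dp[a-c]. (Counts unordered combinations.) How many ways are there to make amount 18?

5

after  coin     0     1     2     3     4     5     6     7     8     9    10    11    12    13    14    15    16    17    18
          4     1     0     0     0     1     0     0     0     1     0     0     0     1     0     0     0     1     0     0
          5     1     0     0     0     1     1     0     0     1     1     1     0     1     1     1     1     1     1     1
          6     1     0     0     0     1     1     1     0     1     1     2     1     2     1     2     2     3     2     3
          7     1     0     0     0     1     1     1     1     1     1     2     2     3     2     3     3     4     4     5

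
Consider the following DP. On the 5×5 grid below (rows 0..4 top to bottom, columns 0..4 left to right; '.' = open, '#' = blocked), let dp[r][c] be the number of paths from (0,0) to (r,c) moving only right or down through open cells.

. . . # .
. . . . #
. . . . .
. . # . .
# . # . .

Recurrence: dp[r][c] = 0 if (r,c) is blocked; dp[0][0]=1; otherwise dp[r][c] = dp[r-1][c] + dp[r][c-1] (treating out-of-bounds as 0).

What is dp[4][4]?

27

r\c   0   1   2   3   4
  0   1   1   1   0   0
  1   1   2   3   3   0
  2   1   3   6   9   9
  3   1   4   0   9  18
  4   0   4   0   9  27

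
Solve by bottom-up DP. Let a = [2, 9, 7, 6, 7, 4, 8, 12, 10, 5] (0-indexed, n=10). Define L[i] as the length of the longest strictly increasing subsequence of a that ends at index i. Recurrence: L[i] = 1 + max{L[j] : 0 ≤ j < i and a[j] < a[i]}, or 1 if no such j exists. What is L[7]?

5

   i    0    1    2    3    4    5    6    7    8    9
a[i]    2    9    7    6    7    4    8   12   10    5
L[i]    1    2    2    2    3    2    4    5    5    3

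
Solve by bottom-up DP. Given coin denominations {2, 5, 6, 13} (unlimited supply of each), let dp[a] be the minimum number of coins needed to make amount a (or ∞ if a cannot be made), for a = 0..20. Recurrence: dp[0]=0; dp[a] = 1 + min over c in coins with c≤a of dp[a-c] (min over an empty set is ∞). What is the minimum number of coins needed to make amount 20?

 a  0  1  2  3  4  5  6  7  8  9 10 11 12 13 14 15 16 17 18 19 20
dp  0  -  1  -  2  1  1  2  2  3  2  2  2  1  3  2  3  3  2  2  3
(- denotes ∞ / unreachable)

3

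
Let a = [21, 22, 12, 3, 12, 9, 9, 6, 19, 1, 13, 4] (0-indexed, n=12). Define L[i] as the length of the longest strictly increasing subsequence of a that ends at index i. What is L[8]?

3

   i    0    1    2    3    4    5    6    7    8    9   10   11
a[i]   21   22   12    3   12    9    9    6   19    1   13    4
L[i]    1    2    1    1    2    2    2    2    3    1    3    2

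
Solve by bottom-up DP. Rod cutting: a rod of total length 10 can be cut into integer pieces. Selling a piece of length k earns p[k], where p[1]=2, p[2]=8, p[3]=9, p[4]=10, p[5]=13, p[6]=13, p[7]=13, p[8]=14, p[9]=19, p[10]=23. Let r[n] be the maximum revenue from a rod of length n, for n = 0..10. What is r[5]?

   n    0    1    2    3    4    5    6    7    8    9   10
r[n]    0    2    8   10   16   18   24   26   32   34   40

18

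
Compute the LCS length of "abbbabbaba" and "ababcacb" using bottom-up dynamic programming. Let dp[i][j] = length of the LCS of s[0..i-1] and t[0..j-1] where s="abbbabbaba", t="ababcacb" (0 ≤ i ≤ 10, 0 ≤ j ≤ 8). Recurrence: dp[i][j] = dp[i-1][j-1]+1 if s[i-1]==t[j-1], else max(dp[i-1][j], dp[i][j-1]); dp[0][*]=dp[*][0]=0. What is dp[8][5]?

   ''  a  b  a  b  c  a  c  b
''  0  0  0  0  0  0  0  0  0
 a  0  1  1  1  1  1  1  1  1
 b  0  1  2  2  2  2  2  2  2
 b  0  1  2  2  3  3  3  3  3
 b  0  1  2  2  3  3  3  3  4
 a  0  1  2  3  3  3  4  4  4
 b  0  1  2  3  4  4  4  4  5
 b  0  1  2  3  4  4  4  4  5
 a  0  1  2  3  4  4  5  5  5
 b  0  1  2  3  4  4  5  5  6
 a  0  1  2  3  4  4  5  5  6

4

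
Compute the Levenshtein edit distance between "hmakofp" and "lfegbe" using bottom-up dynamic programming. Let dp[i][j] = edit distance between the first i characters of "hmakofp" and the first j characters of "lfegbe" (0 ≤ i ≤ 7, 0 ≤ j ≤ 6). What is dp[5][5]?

5

   ''  l  f  e  g  b  e
''  0  1  2  3  4  5  6
 h  1  1  2  3  4  5  6
 m  2  2  2  3  4  5  6
 a  3  3  3  3  4  5  6
 k  4  4  4  4  4  5  6
 o  5  5  5  5  5  5  6
 f  6  6  5  6  6  6  6
 p  7  7  6  6  7  7  7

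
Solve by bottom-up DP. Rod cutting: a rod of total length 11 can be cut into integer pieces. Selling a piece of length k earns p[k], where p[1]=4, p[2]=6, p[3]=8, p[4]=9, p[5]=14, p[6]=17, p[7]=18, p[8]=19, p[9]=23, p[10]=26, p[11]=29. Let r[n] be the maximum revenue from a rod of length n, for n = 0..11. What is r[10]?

   n    0    1    2    3    4    5    6    7    8    9   10   11
r[n]    0    4    8   12   16   20   24   28   32   36   40   44

40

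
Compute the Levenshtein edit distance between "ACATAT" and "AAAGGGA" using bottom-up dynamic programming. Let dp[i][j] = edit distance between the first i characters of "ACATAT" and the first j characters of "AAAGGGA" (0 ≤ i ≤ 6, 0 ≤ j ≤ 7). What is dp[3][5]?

   ''  A  A  A  G  G  G  A
''  0  1  2  3  4  5  6  7
 A  1  0  1  2  3  4  5  6
 C  2  1  1  2  3  4  5  6
 A  3  2  1  1  2  3  4  5
 T  4  3  2  2  2  3  4  5
 A  5  4  3  2  3  3  4  4
 T  6  5  4  3  3  4  4  5

3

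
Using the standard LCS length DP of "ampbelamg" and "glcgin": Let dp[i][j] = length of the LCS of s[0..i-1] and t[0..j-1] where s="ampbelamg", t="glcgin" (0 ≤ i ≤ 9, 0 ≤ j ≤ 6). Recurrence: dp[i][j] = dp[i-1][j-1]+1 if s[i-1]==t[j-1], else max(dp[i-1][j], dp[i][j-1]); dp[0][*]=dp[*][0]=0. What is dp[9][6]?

   ''  g  l  c  g  i  n
''  0  0  0  0  0  0  0
 a  0  0  0  0  0  0  0
 m  0  0  0  0  0  0  0
 p  0  0  0  0  0  0  0
 b  0  0  0  0  0  0  0
 e  0  0  0  0  0  0  0
 l  0  0  1  1  1  1  1
 a  0  0  1  1  1  1  1
 m  0  0  1  1  1  1  1
 g  0  1  1  1  2  2  2

2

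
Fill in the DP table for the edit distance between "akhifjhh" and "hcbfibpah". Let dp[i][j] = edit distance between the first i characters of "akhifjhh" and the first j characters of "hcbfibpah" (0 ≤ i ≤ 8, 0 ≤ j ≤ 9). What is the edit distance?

7

   ''  h  c  b  f  i  b  p  a  h
''  0  1  2  3  4  5  6  7  8  9
 a  1  1  2  3  4  5  6  7  7  8
 k  2  2  2  3  4  5  6  7  8  8
 h  3  2  3  3  4  5  6  7  8  8
 i  4  3  3  4  4  4  5  6  7  8
 f  5  4  4  4  4  5  5  6  7  8
 j  6  5  5  5  5  5  6  6  7  8
 h  7  6  6  6  6  6  6  7  7  7
 h  8  7  7  7  7  7  7  7  8  7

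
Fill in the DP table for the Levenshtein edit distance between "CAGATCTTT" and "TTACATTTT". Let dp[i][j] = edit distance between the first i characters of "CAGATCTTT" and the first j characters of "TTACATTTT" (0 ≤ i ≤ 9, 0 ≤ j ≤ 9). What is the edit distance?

4

   ''  T  T  A  C  A  T  T  T  T
''  0  1  2  3  4  5  6  7  8  9
 C  1  1  2  3  3  4  5  6  7  8
 A  2  2  2  2  3  3  4  5  6  7
 G  3  3  3  3  3  4  4  5  6  7
 A  4  4  4  3  4  3  4  5  6  7
 T  5  4  4  4  4  4  3  4  5  6
 C  6  5  5  5  4  5  4  4  5  6
 T  7  6  5  6  5  5  5  4  4  5
 T  8  7  6  6  6  6  5  5  4  4
 T  9  8  7  7  7  7  6  5  5  4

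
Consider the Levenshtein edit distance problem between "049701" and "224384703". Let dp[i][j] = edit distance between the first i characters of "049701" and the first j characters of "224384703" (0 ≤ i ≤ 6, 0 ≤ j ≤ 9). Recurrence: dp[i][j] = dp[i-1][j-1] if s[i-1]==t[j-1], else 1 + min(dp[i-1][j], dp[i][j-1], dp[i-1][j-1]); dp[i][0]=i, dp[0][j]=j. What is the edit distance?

6

   ''  2  2  4  3  8  4  7  0  3
''  0  1  2  3  4  5  6  7  8  9
 0  1  1  2  3  4  5  6  7  7  8
 4  2  2  2  2  3  4  5  6  7  8
 9  3  3  3  3  3  4  5  6  7  8
 7  4  4  4  4  4  4  5  5  6  7
 0  5  5  5  5  5  5  5  6  5  6
 1  6  6  6  6  6  6  6  6  6  6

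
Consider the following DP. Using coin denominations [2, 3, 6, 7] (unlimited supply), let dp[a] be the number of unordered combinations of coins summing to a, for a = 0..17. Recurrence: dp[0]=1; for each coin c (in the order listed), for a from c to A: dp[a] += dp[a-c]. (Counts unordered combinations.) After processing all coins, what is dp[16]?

after  coin     0     1     2     3     4     5     6     7     8     9    10    11    12    13    14    15    16    17
          2     1     0     1     0     1     0     1     0     1     0     1     0     1     0     1     0     1     0
          3     1     0     1     1     1     1     2     1     2     2     2     2     3     2     3     3     3     3
          6     1     0     1     1     1     1     3     1     3     3     3     3     6     3     6     6     6     6
          7     1     0     1     1     1     1     3     2     3     4     4     4     7     6     8     9    10    10

10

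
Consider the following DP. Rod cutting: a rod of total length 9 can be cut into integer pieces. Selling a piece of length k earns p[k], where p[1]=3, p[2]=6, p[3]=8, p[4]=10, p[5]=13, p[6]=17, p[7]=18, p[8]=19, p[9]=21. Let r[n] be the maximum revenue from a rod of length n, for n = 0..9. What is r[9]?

27

   n    0    1    2    3    4    5    6    7    8    9
r[n]    0    3    6    9   12   15   18   21   24   27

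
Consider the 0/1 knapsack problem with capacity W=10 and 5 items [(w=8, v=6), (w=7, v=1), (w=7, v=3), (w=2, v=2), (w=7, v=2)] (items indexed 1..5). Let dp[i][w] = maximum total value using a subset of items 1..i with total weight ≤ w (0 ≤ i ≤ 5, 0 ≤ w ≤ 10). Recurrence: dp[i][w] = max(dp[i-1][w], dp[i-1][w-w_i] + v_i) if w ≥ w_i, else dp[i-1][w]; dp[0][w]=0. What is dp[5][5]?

i\w   0   1   2   3   4   5   6   7   8   9  10
  0   0   0   0   0   0   0   0   0   0   0   0
  1   0   0   0   0   0   0   0   0   6   6   6
  2   0   0   0   0   0   0   0   1   6   6   6
  3   0   0   0   0   0   0   0   3   6   6   6
  4   0   0   2   2   2   2   2   3   6   6   8
  5   0   0   2   2   2   2   2   3   6   6   8

2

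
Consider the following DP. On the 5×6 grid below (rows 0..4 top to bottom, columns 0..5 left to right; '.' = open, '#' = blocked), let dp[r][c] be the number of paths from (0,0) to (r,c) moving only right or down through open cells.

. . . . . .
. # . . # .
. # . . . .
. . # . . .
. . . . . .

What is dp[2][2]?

1

r\c   0   1   2   3   4   5
  0   1   1   1   1   1   1
  1   1   0   1   2   0   1
  2   1   0   1   3   3   4
  3   1   1   0   3   6  10
  4   1   2   2   5  11  21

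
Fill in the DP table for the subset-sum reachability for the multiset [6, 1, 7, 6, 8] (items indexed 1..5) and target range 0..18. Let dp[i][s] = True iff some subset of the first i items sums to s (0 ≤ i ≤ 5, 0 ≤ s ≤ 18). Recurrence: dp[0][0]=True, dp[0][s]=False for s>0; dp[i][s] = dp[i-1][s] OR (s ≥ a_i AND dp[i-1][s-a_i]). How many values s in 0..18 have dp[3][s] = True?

7

i\s   0   1   2   3   4   5   6   7   8   9  10  11  12  13  14  15  16  17  18
  0   T   F   F   F   F   F   F   F   F   F   F   F   F   F   F   F   F   F   F
  1   T   F   F   F   F   F   T   F   F   F   F   F   F   F   F   F   F   F   F
  2   T   T   F   F   F   F   T   T   F   F   F   F   F   F   F   F   F   F   F
  3   T   T   F   F   F   F   T   T   T   F   F   F   F   T   T   F   F   F   F
  4   T   T   F   F   F   F   T   T   T   F   F   F   T   T   T   F   F   F   F
  5   T   T   F   F   F   F   T   T   T   T   F   F   T   T   T   T   T   F   F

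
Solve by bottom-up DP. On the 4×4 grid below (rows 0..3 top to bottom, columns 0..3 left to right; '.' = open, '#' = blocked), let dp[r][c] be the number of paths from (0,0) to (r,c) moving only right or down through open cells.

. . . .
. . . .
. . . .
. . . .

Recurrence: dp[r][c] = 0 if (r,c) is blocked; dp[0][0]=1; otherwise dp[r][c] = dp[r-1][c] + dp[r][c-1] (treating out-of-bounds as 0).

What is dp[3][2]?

r\c   0   1   2   3
  0   1   1   1   1
  1   1   2   3   4
  2   1   3   6  10
  3   1   4  10  20

10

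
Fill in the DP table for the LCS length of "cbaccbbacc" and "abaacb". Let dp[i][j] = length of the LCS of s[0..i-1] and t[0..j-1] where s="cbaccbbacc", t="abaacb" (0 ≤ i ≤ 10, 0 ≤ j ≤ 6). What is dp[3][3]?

2

   ''  a  b  a  a  c  b
''  0  0  0  0  0  0  0
 c  0  0  0  0  0  1  1
 b  0  0  1  1  1  1  2
 a  0  1  1  2  2  2  2
 c  0  1  1  2  2  3  3
 c  0  1  1  2  2  3  3
 b  0  1  2  2  2  3  4
 b  0  1  2  2  2  3  4
 a  0  1  2  3  3  3  4
 c  0  1  2  3  3  4  4
 c  0  1  2  3  3  4  4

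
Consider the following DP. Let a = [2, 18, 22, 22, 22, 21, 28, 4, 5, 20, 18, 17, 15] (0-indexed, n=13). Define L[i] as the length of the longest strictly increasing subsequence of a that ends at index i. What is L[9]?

4

   i    0    1    2    3    4    5    6    7    8    9   10   11   12
a[i]    2   18   22   22   22   21   28    4    5   20   18   17   15
L[i]    1    2    3    3    3    3    4    2    3    4    4    4    4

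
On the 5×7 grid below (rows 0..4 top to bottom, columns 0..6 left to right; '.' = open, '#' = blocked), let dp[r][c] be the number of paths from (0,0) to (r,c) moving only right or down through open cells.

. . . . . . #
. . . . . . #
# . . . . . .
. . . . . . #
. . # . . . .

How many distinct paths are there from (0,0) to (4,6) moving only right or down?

96

r\c   0   1   2   3   4   5   6
  0   1   1   1   1   1   1   0
  1   1   2   3   4   5   6   0
  2   0   2   5   9  14  20  20
  3   0   2   7  16  30  50   0
  4   0   2   0  16  46  96  96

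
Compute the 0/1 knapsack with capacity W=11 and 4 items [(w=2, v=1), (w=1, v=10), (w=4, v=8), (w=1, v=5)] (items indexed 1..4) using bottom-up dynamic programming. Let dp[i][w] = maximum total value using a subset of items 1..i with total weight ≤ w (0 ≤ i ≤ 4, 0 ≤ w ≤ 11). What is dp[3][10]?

19

i\w   0   1   2   3   4   5   6   7   8   9  10  11
  0   0   0   0   0   0   0   0   0   0   0   0   0
  1   0   0   1   1   1   1   1   1   1   1   1   1
  2   0  10  10  11  11  11  11  11  11  11  11  11
  3   0  10  10  11  11  18  18  19  19  19  19  19
  4   0  10  15  15  16  18  23  23  24  24  24  24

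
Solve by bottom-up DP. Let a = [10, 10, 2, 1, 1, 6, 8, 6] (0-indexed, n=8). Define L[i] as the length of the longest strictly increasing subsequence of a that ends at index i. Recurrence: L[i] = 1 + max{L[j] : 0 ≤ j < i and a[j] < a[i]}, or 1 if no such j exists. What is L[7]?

   i    0    1    2    3    4    5    6    7
a[i]   10   10    2    1    1    6    8    6
L[i]    1    1    1    1    1    2    3    2

2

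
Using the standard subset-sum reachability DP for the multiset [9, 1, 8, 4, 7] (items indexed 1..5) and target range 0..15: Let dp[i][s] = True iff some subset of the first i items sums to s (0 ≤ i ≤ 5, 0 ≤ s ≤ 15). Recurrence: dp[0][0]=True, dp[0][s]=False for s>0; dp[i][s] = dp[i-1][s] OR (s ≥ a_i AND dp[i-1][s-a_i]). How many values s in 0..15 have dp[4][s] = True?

i\s   0   1   2   3   4   5   6   7   8   9  10  11  12  13  14  15
  0   T   F   F   F   F   F   F   F   F   F   F   F   F   F   F   F
  1   T   F   F   F   F   F   F   F   F   T   F   F   F   F   F   F
  2   T   T   F   F   F   F   F   F   F   T   T   F   F   F   F   F
  3   T   T   F   F   F   F   F   F   T   T   T   F   F   F   F   F
  4   T   T   F   F   T   T   F   F   T   T   T   F   T   T   T   F
  5   T   T   F   F   T   T   F   T   T   T   T   T   T   T   T   T

10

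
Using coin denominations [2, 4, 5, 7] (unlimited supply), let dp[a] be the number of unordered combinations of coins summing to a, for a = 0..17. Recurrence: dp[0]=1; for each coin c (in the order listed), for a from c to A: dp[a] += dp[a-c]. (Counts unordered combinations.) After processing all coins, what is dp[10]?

after  coin     0     1     2     3     4     5     6     7     8     9    10    11    12    13    14    15    16    17
          2     1     0     1     0     1     0     1     0     1     0     1     0     1     0     1     0     1     0
          4     1     0     1     0     2     0     2     0     3     0     3     0     4     0     4     0     5     0
          5     1     0     1     0     2     1     2     1     3     2     4     2     5     3     6     4     7     5
          7     1     0     1     0     2     1     2     2     3     3     4     4     6     5     8     7    10     9

4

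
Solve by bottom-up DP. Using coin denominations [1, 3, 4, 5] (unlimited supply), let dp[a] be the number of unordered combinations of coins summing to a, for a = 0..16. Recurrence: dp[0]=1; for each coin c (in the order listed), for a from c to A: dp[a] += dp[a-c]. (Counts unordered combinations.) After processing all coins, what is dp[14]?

after  coin     0     1     2     3     4     5     6     7     8     9    10    11    12    13    14    15    16
          1     1     1     1     1     1     1     1     1     1     1     1     1     1     1     1     1     1
          3     1     1     1     2     2     2     3     3     3     4     4     4     5     5     5     6     6
          4     1     1     1     2     3     3     4     5     6     7     8     9    11    12    13    15    17
          5     1     1     1     2     3     4     5     6     8    10    12    14    17    20    23    27    31

23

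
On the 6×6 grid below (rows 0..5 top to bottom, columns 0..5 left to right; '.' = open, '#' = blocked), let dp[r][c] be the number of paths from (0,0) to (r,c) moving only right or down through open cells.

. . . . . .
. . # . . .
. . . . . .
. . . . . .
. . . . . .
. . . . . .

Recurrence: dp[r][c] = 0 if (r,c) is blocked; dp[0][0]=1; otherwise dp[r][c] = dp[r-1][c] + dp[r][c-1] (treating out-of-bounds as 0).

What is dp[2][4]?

r\c   0   1   2   3   4   5
  0   1   1   1   1   1   1
  1   1   2   0   1   2   3
  2   1   3   3   4   6   9
  3   1   4   7  11  17  26
  4   1   5  12  23  40  66
  5   1   6  18  41  81 147

6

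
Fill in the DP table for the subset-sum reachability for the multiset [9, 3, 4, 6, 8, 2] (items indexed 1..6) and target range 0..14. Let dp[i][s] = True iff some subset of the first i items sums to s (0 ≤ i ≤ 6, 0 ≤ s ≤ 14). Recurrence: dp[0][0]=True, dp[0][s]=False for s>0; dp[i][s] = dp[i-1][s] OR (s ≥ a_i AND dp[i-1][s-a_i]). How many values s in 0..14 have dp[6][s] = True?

i\s   0   1   2   3   4   5   6   7   8   9  10  11  12  13  14
  0   T   F   F   F   F   F   F   F   F   F   F   F   F   F   F
  1   T   F   F   F   F   F   F   F   F   T   F   F   F   F   F
  2   T   F   F   T   F   F   F   F   F   T   F   F   T   F   F
  3   T   F   F   T   T   F   F   T   F   T   F   F   T   T   F
  4   T   F   F   T   T   F   T   T   F   T   T   F   T   T   F
  5   T   F   F   T   T   F   T   T   T   T   T   T   T   T   T
  6   T   F   T   T   T   T   T   T   T   T   T   T   T   T   T

14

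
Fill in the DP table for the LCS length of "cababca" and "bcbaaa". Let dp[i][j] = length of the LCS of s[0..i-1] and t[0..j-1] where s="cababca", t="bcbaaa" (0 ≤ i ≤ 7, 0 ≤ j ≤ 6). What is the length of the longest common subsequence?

   ''  b  c  b  a  a  a
''  0  0  0  0  0  0  0
 c  0  0  1  1  1  1  1
 a  0  0  1  1  2  2  2
 b  0  1  1  2  2  2  2
 a  0  1  1  2  3  3  3
 b  0  1  1  2  3  3  3
 c  0  1  2  2  3  3  3
 a  0  1  2  2  3  4  4

4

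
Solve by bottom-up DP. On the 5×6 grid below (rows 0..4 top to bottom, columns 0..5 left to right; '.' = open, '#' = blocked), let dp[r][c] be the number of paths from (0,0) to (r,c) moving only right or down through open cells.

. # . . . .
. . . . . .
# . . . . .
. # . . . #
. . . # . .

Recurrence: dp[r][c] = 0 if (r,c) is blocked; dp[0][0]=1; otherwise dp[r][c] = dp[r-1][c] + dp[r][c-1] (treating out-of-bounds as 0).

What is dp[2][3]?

r\c   0   1   2   3   4   5
  0   1   0   0   0   0   0
  1   1   1   1   1   1   1
  2   0   1   2   3   4   5
  3   0   0   2   5   9   0
  4   0   0   2   0   9   9

3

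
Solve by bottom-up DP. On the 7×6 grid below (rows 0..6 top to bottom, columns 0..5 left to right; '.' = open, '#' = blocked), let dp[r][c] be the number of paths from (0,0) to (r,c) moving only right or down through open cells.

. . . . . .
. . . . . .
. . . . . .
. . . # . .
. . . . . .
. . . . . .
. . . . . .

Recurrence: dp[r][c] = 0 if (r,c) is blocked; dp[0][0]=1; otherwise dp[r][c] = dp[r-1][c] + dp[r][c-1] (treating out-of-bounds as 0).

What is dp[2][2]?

r\c   0   1   2   3   4   5
  0   1   1   1   1   1   1
  1   1   2   3   4   5   6
  2   1   3   6  10  15  21
  3   1   4  10   0  15  36
  4   1   5  15  15  30  66
  5   1   6  21  36  66 132
  6   1   7  28  64 130 262

6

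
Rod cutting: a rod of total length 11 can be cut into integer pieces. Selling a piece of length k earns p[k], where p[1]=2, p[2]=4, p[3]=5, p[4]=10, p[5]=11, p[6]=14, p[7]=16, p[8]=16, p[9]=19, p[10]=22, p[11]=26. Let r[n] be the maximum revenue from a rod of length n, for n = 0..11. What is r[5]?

   n    0    1    2    3    4    5    6    7    8    9   10   11
r[n]    0    2    4    6   10   12   14   16   20   22   24   26

12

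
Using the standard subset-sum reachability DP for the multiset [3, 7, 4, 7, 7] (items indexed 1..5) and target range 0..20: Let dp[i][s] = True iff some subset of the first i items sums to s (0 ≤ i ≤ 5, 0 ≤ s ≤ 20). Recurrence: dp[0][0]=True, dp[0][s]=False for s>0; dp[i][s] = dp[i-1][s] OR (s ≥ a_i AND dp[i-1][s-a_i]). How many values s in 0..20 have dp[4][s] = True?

i\s   0   1   2   3   4   5   6   7   8   9  10  11  12  13  14  15  16  17  18  19  20
  0   T   F   F   F   F   F   F   F   F   F   F   F   F   F   F   F   F   F   F   F   F
  1   T   F   F   T   F   F   F   F   F   F   F   F   F   F   F   F   F   F   F   F   F
  2   T   F   F   T   F   F   F   T   F   F   T   F   F   F   F   F   F   F   F   F   F
  3   T   F   F   T   T   F   F   T   F   F   T   T   F   F   T   F   F   F   F   F   F
  4   T   F   F   T   T   F   F   T   F   F   T   T   F   F   T   F   F   T   T   F   F
  5   T   F   F   T   T   F   F   T   F   F   T   T   F   F   T   F   F   T   T   F   F

9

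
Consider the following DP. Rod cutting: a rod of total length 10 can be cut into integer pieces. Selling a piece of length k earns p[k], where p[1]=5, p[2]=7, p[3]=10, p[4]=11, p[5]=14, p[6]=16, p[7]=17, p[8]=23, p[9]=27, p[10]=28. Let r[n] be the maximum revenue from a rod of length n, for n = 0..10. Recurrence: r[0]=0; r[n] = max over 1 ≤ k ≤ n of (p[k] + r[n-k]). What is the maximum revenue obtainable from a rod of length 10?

50

   n    0    1    2    3    4    5    6    7    8    9   10
r[n]    0    5   10   15   20   25   30   35   40   45   50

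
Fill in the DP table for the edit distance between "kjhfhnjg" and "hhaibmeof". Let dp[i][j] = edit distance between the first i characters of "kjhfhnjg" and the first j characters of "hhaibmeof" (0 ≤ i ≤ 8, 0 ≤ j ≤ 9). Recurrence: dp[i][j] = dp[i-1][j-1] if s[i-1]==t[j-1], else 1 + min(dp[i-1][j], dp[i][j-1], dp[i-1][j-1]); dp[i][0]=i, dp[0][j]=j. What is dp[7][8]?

   ''  h  h  a  i  b  m  e  o  f
''  0  1  2  3  4  5  6  7  8  9
 k  1  1  2  3  4  5  6  7  8  9
 j  2  2  2  3  4  5  6  7  8  9
 h  3  2  2  3  4  5  6  7  8  9
 f  4  3  3  3  4  5  6  7  8  8
 h  5  4  3  4  4  5  6  7  8  9
 n  6  5  4  4  5  5  6  7  8  9
 j  7  6  5  5  5  6  6  7  8  9
 g  8  7  6  6  6  6  7  7  8  9

8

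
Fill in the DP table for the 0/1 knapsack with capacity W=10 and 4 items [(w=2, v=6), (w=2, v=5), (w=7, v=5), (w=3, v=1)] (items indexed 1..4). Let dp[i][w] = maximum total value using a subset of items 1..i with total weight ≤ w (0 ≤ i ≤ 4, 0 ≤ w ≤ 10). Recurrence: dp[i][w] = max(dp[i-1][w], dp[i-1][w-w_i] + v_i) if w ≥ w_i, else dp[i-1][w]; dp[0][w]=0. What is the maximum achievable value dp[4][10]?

i\w   0   1   2   3   4   5   6   7   8   9  10
  0   0   0   0   0   0   0   0   0   0   0   0
  1   0   0   6   6   6   6   6   6   6   6   6
  2   0   0   6   6  11  11  11  11  11  11  11
  3   0   0   6   6  11  11  11  11  11  11  11
  4   0   0   6   6  11  11  11  12  12  12  12

12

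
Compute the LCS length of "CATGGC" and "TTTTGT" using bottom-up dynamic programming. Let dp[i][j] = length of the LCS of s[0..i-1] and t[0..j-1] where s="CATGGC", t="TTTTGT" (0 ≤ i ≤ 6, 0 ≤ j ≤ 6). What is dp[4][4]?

   ''  T  T  T  T  G  T
''  0  0  0  0  0  0  0
 C  0  0  0  0  0  0  0
 A  0  0  0  0  0  0  0
 T  0  1  1  1  1  1  1
 G  0  1  1  1  1  2  2
 G  0  1  1  1  1  2  2
 C  0  1  1  1  1  2  2

1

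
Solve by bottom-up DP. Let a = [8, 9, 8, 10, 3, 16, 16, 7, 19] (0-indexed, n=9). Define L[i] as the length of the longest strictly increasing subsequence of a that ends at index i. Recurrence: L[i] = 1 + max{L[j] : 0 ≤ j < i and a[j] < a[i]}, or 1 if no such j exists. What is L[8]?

   i    0    1    2    3    4    5    6    7    8
a[i]    8    9    8   10    3   16   16    7   19
L[i]    1    2    1    3    1    4    4    2    5

5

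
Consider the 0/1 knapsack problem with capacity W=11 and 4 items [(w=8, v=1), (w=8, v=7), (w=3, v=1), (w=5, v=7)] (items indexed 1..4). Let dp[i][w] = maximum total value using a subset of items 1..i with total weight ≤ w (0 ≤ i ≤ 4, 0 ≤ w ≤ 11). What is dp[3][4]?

i\w   0   1   2   3   4   5   6   7   8   9  10  11
  0   0   0   0   0   0   0   0   0   0   0   0   0
  1   0   0   0   0   0   0   0   0   1   1   1   1
  2   0   0   0   0   0   0   0   0   7   7   7   7
  3   0   0   0   1   1   1   1   1   7   7   7   8
  4   0   0   0   1   1   7   7   7   8   8   8   8

1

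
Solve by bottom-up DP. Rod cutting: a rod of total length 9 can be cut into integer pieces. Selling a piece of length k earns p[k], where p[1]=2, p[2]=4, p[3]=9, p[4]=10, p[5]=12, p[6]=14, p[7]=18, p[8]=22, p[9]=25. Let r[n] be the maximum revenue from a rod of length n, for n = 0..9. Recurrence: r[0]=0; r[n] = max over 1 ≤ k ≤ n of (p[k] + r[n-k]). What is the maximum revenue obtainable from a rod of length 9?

27

   n    0    1    2    3    4    5    6    7    8    9
r[n]    0    2    4    9   11   13   18   20   22   27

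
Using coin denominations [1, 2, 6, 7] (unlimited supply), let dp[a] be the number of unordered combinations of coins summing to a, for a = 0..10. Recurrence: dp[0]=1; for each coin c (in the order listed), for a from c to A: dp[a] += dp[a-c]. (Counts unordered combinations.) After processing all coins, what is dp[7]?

6

after  coin     0     1     2     3     4     5     6     7     8     9    10
          1     1     1     1     1     1     1     1     1     1     1     1
          2     1     1     2     2     3     3     4     4     5     5     6
          6     1     1     2     2     3     3     5     5     7     7     9
          7     1     1     2     2     3     3     5     6     8     9    11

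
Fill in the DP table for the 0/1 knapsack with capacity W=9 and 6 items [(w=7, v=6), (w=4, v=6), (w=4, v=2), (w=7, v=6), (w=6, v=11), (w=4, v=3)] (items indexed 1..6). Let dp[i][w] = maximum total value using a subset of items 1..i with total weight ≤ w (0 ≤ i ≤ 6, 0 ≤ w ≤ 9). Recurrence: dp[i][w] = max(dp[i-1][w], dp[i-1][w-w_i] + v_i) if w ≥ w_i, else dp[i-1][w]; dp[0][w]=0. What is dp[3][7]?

6

i\w   0   1   2   3   4   5   6   7   8   9
  0   0   0   0   0   0   0   0   0   0   0
  1   0   0   0   0   0   0   0   6   6   6
  2   0   0   0   0   6   6   6   6   6   6
  3   0   0   0   0   6   6   6   6   8   8
  4   0   0   0   0   6   6   6   6   8   8
  5   0   0   0   0   6   6  11  11  11  11
  6   0   0   0   0   6   6  11  11  11  11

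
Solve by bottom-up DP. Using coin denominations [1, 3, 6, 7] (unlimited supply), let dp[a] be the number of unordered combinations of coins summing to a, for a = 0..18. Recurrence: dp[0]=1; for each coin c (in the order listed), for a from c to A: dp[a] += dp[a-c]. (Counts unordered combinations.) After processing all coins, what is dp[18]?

after  coin     0     1     2     3     4     5     6     7     8     9    10    11    12    13    14    15    16    17    18
          1     1     1     1     1     1     1     1     1     1     1     1     1     1     1     1     1     1     1     1
          3     1     1     1     2     2     2     3     3     3     4     4     4     5     5     5     6     6     6     7
          6     1     1     1     2     2     2     4     4     4     6     6     6     9     9     9    12    12    12    16
          7     1     1     1     2     2     2     4     5     5     7     8     8    11    13    14    17    19    20    24

24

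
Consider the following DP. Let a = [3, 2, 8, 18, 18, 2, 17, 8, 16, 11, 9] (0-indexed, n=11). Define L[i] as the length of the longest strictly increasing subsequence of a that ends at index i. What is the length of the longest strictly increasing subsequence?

3

   i    0    1    2    3    4    5    6    7    8    9   10
a[i]    3    2    8   18   18    2   17    8   16   11    9
L[i]    1    1    2    3    3    1    3    2    3    3    3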